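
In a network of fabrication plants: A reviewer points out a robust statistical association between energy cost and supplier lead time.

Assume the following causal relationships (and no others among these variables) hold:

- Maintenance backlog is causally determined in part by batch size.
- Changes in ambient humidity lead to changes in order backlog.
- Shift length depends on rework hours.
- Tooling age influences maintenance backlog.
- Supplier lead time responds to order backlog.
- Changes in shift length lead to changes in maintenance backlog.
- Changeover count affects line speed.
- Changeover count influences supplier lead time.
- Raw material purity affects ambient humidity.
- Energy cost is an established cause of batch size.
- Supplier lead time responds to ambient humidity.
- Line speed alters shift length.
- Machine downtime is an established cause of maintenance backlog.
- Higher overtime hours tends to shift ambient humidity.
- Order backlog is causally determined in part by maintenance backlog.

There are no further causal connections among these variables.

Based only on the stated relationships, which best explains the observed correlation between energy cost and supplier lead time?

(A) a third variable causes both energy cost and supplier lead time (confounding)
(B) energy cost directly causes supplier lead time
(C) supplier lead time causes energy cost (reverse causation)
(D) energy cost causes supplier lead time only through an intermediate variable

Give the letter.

D

Energy cost reaches supplier lead time through energy cost → batch size → maintenance backlog → order backlog → supplier lead time — an indirect causal chain with no direct energy cost → supplier lead time link. No variable causes both energy cost and supplier lead time, so confounding is ruled out; the effect is mediated.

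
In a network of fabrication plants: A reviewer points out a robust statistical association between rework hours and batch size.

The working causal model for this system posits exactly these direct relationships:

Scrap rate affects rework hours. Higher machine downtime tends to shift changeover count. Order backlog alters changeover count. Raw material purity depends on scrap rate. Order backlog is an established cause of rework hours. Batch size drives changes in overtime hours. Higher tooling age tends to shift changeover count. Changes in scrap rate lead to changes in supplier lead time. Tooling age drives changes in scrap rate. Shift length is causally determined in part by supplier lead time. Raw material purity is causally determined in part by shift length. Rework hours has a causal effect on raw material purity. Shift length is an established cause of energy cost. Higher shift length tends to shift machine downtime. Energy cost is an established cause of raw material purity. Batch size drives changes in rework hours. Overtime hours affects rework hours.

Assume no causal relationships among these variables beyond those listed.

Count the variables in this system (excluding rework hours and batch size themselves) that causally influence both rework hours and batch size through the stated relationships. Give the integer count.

0

No listed variable has a causal path to both rework hours and batch size, so there are no common causes.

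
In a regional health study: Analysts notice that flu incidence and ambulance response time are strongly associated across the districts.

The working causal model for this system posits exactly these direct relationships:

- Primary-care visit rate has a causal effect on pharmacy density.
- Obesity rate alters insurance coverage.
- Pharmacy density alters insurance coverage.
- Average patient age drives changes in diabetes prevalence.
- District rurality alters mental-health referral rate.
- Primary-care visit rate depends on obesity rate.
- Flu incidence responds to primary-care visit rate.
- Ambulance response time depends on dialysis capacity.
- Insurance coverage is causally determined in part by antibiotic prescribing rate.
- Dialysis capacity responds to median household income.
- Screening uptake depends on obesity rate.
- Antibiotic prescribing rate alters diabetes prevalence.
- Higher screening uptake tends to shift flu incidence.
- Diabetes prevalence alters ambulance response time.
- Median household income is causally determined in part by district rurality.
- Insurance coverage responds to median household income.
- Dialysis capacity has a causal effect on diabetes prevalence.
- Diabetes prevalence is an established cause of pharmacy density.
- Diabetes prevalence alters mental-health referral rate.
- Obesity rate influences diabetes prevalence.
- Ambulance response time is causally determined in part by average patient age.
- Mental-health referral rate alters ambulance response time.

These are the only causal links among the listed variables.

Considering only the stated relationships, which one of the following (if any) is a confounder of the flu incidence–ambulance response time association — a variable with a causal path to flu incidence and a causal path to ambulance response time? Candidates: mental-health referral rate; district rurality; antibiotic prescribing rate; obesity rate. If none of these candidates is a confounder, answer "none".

Obesity rate causes flu incidence (obesity rate → primary-care visit rate → flu incidence) and also causes ambulance response time (obesity rate → diabetes prevalence → ambulance response time); it is a common cause of both.
Each of the other candidates lacks a causal path to at least one of flu incidence and ambulance response time, so they do not confound the relationship.

obesity rate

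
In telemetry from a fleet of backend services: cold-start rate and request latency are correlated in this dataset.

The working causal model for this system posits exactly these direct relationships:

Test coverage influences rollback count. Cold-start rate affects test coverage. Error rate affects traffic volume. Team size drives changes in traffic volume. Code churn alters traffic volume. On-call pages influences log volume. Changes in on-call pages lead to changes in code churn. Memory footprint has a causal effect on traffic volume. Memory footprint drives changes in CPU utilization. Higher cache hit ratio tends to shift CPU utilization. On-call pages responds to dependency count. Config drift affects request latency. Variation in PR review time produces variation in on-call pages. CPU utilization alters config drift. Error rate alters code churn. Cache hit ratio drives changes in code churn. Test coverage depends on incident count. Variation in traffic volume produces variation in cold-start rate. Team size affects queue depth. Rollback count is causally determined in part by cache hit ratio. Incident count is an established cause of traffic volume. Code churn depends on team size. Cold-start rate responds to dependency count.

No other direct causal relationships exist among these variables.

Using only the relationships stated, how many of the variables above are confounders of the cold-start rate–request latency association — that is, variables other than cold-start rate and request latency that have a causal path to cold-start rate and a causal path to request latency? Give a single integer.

The common causes are: cache hit ratio (to cold-start rate via cache hit ratio → code churn → traffic volume → cold-start rate; to request latency via cache hit ratio → CPU utilization → config drift → request latency); memory footprint (to cold-start rate via memory footprint → traffic volume → cold-start rate; to request latency via memory footprint → CPU utilization → config drift → request latency).
Every other variable lacks a causal path to at least one of cold-start rate and request latency.

2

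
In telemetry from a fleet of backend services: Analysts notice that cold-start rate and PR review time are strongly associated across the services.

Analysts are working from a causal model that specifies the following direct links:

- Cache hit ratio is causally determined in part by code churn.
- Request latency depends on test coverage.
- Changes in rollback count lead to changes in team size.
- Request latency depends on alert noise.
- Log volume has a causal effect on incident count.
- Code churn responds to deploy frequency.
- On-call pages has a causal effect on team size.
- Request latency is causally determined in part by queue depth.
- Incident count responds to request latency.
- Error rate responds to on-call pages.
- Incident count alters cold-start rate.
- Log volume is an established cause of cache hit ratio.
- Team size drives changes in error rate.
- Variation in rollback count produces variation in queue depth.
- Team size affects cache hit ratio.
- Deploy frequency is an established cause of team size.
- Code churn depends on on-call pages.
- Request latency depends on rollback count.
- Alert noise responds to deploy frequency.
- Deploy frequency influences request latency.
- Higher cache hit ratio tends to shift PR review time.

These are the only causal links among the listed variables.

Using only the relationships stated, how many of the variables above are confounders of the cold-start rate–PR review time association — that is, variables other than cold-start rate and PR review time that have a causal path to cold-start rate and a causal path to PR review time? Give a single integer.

The common causes are: deploy frequency (to cold-start rate via deploy frequency → request latency → incident count → cold-start rate; to PR review time via deploy frequency → team size → cache hit ratio → PR review time); log volume (to cold-start rate via log volume → incident count → cold-start rate; to PR review time via log volume → cache hit ratio → PR review time); rollback count (to cold-start rate via rollback count → request latency → incident count → cold-start rate; to PR review time via rollback count → team size → cache hit ratio → PR review time).
Every other variable lacks a causal path to at least one of cold-start rate and PR review time.

3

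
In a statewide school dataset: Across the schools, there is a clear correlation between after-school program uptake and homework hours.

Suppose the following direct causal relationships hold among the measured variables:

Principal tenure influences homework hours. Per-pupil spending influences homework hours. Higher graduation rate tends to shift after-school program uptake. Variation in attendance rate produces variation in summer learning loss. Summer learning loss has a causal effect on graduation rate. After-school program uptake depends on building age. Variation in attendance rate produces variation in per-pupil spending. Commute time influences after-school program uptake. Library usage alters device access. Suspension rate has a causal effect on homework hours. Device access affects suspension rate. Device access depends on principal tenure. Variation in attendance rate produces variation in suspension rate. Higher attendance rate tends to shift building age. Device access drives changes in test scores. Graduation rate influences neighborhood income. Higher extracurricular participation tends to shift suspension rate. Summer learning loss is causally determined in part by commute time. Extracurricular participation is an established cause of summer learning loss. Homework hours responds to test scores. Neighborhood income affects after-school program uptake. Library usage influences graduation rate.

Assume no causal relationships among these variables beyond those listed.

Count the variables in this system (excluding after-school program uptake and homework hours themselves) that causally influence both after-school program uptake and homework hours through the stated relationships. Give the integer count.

3

The common causes are: attendance rate (to after-school program uptake via attendance rate → building age → after-school program uptake; to homework hours via attendance rate → per-pupil spending → homework hours); extracurricular participation (to after-school program uptake via extracurricular participation → summer learning loss → graduation rate → after-school program uptake; to homework hours via extracurricular participation → suspension rate → homework hours); library usage (to after-school program uptake via library usage → graduation rate → after-school program uptake; to homework hours via library usage → device access → test scores → homework hours).
Every other variable lacks a causal path to at least one of after-school program uptake and homework hours.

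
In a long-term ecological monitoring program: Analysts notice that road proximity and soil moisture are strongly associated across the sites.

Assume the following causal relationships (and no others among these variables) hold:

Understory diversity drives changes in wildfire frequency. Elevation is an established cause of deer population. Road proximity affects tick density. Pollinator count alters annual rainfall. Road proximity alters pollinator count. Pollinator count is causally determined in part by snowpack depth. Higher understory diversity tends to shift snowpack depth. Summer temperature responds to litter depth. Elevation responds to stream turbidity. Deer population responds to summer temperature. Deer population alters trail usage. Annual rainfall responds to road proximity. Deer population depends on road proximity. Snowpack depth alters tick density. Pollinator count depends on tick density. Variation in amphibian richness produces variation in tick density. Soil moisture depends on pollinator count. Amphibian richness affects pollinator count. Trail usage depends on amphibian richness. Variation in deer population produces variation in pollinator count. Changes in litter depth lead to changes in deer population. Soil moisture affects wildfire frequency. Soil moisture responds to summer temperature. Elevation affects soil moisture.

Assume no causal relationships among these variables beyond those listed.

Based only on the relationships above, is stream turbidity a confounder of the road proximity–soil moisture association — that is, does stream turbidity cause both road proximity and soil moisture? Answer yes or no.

Stream turbidity has no stated causal path to road proximity. A confounder must cause both variables, so stream turbidity does not qualify.

no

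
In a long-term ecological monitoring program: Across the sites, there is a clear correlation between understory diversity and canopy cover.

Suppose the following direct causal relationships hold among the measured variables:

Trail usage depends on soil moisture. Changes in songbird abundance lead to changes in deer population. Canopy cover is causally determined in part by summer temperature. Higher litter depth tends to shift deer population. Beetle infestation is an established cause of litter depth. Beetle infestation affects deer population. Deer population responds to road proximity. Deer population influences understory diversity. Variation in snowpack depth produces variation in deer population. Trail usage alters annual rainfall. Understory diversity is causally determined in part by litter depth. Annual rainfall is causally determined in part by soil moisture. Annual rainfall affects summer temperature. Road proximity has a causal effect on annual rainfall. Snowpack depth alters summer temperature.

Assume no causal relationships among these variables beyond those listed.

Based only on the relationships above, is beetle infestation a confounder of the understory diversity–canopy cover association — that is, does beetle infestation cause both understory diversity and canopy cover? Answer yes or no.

Beetle infestation has no stated causal path to canopy cover. A confounder must cause both variables, so beetle infestation does not qualify.

no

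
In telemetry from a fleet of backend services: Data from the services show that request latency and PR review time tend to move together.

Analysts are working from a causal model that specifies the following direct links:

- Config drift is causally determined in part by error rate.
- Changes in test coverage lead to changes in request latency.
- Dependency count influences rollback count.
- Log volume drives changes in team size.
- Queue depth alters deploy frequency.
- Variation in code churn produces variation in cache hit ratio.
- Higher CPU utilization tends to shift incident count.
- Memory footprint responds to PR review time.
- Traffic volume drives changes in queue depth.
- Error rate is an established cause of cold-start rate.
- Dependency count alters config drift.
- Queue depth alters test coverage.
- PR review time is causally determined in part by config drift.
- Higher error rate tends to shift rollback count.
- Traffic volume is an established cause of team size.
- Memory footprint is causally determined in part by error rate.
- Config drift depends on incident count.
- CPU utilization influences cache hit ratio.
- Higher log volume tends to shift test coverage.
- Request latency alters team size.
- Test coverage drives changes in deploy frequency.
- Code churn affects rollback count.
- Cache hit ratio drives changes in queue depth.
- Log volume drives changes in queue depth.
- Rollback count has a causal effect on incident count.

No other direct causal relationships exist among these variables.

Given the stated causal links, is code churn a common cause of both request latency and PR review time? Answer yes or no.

Code churn has a causal path to request latency (code churn → cache hit ratio → queue depth → test coverage → request latency) and to PR review time (code churn → rollback count → incident count → config drift → PR review time), so it is a common cause of both — a confounder.

yes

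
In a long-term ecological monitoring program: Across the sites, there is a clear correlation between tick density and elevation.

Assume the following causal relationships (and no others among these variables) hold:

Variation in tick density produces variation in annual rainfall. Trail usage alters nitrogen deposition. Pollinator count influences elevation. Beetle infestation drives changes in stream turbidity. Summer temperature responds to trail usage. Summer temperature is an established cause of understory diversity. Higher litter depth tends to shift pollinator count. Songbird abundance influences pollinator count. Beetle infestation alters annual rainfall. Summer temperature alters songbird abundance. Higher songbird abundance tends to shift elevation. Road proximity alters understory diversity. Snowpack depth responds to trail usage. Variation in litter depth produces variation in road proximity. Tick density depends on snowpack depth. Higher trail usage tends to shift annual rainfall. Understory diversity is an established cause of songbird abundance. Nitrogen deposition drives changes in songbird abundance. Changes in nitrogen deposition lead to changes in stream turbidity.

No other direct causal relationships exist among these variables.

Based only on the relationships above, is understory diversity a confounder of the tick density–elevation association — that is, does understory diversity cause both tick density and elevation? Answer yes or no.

Understory diversity has no stated causal path to tick density. A confounder must cause both variables, so understory diversity does not qualify.

no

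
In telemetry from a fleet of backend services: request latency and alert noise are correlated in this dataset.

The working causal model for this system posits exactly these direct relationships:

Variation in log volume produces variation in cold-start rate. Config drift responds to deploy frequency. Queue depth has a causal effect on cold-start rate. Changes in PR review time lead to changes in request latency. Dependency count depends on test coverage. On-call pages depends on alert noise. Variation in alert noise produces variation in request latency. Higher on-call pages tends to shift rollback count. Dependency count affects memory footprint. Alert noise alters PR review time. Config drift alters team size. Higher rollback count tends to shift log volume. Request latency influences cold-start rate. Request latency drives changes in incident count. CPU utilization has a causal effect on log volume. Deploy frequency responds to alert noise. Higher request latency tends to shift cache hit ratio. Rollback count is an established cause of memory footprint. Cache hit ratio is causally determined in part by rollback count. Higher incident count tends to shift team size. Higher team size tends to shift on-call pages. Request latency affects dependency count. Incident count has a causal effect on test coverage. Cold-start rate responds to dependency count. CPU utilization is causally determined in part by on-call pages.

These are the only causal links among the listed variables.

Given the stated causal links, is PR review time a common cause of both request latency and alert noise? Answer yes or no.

PR review time has no stated causal path to alert noise. A confounder must cause both variables, so PR review time does not qualify.

no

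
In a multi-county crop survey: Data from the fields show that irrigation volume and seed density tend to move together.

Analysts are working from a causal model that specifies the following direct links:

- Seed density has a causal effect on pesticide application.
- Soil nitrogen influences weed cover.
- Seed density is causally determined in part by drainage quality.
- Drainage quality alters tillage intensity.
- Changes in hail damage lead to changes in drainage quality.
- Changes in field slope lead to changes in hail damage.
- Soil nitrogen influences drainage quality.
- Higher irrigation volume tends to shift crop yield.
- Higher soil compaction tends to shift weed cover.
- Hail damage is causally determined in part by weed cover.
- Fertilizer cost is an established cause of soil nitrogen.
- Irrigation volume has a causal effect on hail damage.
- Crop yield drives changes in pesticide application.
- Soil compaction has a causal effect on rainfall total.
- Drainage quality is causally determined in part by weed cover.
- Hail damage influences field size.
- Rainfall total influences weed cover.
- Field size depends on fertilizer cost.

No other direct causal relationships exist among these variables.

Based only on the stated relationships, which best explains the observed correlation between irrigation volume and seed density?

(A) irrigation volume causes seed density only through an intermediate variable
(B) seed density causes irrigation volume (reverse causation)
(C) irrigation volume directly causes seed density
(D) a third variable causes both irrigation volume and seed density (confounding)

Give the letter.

Irrigation volume reaches seed density through irrigation volume → hail damage → drainage quality → seed density — an indirect causal chain with no direct irrigation volume → seed density link. No variable causes both irrigation volume and seed density, so confounding is ruled out; the effect is mediated.

A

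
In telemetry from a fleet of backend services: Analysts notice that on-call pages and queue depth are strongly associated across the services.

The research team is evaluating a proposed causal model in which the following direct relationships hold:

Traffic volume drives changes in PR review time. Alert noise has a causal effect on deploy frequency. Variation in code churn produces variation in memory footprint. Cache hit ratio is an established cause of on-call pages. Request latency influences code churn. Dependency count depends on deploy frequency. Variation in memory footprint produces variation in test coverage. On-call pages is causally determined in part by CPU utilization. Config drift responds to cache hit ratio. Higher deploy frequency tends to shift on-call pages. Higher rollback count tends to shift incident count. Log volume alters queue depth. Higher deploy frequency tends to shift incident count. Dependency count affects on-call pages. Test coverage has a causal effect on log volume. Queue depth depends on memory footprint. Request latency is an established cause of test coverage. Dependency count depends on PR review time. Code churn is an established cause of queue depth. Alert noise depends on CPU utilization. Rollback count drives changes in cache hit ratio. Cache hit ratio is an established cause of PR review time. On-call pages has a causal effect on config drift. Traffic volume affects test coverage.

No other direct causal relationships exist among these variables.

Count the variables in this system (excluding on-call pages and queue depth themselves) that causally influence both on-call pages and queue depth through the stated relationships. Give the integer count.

The common causes are: traffic volume (to on-call pages via traffic volume → PR review time → dependency count → on-call pages; to queue depth via traffic volume → test coverage → log volume → queue depth).
Every other variable lacks a causal path to at least one of on-call pages and queue depth.

1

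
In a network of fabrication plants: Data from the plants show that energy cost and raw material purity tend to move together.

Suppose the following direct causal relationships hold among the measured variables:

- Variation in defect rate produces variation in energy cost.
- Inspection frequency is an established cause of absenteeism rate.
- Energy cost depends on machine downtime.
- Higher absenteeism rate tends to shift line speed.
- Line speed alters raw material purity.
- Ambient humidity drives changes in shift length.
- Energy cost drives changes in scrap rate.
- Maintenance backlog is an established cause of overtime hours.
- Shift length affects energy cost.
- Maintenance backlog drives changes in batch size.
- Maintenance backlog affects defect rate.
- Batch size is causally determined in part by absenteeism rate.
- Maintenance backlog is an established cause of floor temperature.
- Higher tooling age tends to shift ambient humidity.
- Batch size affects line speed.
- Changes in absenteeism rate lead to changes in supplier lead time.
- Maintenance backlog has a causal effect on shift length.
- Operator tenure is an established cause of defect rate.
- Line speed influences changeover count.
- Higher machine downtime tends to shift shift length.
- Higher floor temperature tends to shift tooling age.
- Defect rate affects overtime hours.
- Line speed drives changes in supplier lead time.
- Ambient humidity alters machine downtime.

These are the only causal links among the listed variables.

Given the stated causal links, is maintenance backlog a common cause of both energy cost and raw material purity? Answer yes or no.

yes

Maintenance backlog has a causal path to energy cost (maintenance backlog → defect rate → energy cost) and to raw material purity (maintenance backlog → batch size → line speed → raw material purity), so it is a common cause of both — a confounder.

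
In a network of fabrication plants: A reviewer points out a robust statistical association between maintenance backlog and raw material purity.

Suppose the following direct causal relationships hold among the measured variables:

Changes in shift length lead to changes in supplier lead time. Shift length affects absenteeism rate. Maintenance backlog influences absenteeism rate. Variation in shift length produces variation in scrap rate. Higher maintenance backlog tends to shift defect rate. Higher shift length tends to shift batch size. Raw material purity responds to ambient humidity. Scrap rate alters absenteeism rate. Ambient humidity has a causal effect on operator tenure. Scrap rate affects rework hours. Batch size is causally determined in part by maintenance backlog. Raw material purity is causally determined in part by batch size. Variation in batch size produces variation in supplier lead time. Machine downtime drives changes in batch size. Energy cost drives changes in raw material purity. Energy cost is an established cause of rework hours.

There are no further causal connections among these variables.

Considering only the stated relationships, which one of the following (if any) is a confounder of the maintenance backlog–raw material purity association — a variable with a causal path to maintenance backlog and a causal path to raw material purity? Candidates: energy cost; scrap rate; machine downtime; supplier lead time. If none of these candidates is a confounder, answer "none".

none

None of the listed candidates has causal paths to both maintenance backlog and raw material purity in the stated relationships, so none is a common cause.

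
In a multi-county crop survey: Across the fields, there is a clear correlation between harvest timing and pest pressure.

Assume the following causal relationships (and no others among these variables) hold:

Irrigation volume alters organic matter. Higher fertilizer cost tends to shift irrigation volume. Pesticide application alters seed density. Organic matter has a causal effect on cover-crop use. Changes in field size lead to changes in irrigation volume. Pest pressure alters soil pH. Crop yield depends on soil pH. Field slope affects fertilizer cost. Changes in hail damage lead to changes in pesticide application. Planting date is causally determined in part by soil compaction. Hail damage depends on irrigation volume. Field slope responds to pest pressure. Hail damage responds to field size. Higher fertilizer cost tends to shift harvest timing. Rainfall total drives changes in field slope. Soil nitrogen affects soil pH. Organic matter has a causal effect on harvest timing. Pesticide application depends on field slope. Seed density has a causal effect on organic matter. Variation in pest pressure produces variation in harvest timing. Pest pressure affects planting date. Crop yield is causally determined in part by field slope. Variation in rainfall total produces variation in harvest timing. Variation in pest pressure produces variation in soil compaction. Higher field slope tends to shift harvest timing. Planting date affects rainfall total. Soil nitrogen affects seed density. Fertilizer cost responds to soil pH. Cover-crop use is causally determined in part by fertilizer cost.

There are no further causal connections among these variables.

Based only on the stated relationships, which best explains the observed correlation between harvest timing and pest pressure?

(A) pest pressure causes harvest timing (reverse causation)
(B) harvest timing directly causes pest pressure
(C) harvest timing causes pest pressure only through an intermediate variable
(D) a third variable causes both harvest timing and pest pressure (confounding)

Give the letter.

A

The stated link runs pest pressure → harvest timing; harvest timing has no causal path to pest pressure. No variable causes both, so confounding is ruled out. The correlation reflects reverse causation.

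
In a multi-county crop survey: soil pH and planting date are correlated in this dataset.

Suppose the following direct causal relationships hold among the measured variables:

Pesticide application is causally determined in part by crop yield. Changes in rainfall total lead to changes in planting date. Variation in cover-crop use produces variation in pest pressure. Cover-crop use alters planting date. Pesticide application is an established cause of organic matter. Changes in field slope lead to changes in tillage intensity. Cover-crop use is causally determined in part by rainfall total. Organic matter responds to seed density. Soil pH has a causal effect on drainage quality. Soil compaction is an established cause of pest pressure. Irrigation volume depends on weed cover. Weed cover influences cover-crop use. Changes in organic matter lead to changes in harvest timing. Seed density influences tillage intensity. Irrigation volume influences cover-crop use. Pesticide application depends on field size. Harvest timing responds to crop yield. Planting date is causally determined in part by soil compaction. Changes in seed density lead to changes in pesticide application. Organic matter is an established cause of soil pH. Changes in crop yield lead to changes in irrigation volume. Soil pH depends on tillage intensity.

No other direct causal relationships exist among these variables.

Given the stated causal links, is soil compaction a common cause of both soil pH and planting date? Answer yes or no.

Soil compaction has no stated causal path to soil pH. A confounder must cause both variables, so soil compaction does not qualify.

no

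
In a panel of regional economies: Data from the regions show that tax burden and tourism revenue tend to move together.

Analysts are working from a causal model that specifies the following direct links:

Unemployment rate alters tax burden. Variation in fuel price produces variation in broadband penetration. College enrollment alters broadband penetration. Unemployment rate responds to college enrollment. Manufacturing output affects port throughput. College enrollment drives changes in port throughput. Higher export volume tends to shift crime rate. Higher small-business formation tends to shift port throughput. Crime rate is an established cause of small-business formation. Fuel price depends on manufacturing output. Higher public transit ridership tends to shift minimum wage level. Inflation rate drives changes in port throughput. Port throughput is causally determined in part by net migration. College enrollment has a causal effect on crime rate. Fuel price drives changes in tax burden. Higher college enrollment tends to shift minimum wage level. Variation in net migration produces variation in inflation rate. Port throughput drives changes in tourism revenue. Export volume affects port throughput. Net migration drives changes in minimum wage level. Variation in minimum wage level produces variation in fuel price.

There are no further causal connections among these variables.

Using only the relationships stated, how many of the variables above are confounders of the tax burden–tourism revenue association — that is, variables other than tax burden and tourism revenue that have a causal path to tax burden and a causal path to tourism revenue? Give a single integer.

The common causes are: college enrollment (to tax burden via college enrollment → unemployment rate → tax burden; to tourism revenue via college enrollment → port throughput → tourism revenue); manufacturing output (to tax burden via manufacturing output → fuel price → tax burden; to tourism revenue via manufacturing output → port throughput → tourism revenue); net migration (to tax burden via net migration → minimum wage level → fuel price → tax burden; to tourism revenue via net migration → port throughput → tourism revenue).
Every other variable lacks a causal path to at least one of tax burden and tourism revenue.

3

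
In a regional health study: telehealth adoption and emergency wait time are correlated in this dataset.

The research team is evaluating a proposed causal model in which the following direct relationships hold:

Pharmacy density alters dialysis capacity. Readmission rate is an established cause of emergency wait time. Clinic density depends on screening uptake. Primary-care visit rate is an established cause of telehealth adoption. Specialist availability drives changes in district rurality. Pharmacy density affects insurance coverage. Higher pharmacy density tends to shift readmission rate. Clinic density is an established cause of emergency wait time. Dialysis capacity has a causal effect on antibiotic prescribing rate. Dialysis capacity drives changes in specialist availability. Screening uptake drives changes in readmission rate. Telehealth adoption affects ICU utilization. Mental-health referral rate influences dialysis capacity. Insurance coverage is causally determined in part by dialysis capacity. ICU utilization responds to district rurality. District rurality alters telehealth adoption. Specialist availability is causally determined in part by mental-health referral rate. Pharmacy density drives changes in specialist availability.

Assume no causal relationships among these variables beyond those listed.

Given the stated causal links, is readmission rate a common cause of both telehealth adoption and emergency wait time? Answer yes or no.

Readmission rate has no stated causal path to telehealth adoption. A confounder must cause both variables, so readmission rate does not qualify.

no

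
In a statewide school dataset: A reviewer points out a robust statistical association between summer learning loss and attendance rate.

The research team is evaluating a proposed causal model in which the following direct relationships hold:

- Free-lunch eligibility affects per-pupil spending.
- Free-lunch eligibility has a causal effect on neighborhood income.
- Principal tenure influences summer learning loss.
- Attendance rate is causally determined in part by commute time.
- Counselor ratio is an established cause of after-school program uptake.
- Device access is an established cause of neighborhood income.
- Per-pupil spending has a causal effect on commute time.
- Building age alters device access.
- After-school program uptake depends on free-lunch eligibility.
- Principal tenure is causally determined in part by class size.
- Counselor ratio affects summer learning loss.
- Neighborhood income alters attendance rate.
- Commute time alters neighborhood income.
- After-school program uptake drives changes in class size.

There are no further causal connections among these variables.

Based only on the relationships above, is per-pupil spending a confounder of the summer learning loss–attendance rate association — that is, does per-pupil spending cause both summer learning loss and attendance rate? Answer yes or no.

no

Per-pupil spending has no stated causal path to summer learning loss. A confounder must cause both variables, so per-pupil spending does not qualify.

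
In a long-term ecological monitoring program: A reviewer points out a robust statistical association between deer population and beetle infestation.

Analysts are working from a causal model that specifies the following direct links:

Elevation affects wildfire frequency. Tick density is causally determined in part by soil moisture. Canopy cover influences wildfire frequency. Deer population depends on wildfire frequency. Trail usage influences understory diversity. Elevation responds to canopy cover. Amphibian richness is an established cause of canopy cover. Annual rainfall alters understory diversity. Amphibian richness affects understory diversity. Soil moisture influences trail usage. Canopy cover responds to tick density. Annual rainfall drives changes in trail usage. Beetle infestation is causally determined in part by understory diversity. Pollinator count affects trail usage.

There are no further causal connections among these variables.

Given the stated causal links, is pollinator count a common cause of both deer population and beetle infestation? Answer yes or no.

Pollinator count has no stated causal path to deer population. A confounder must cause both variables, so pollinator count does not qualify.

no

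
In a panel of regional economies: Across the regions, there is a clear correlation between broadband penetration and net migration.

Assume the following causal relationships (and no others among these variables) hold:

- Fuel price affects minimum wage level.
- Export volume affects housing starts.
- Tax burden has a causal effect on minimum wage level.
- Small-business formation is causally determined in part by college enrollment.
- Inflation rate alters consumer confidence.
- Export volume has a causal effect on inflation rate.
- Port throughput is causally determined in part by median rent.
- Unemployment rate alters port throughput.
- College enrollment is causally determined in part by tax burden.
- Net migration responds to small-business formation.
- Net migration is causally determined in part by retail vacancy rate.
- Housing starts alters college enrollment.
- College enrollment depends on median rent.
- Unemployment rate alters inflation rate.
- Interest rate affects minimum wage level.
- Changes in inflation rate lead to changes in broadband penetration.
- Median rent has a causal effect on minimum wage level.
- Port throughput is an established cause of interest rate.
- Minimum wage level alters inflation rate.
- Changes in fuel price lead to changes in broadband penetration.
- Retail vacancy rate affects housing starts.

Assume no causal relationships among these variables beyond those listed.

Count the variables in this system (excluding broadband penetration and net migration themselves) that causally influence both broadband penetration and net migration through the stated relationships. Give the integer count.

The common causes are: export volume (to broadband penetration via export volume → inflation rate → broadband penetration; to net migration via export volume → housing starts → college enrollment → small-business formation → net migration); median rent (to broadband penetration via median rent → minimum wage level → inflation rate → broadband penetration; to net migration via median rent → college enrollment → small-business formation → net migration); tax burden (to broadband penetration via tax burden → minimum wage level → inflation rate → broadband penetration; to net migration via tax burden → college enrollment → small-business formation → net migration).
Every other variable lacks a causal path to at least one of broadband penetration and net migration.

3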